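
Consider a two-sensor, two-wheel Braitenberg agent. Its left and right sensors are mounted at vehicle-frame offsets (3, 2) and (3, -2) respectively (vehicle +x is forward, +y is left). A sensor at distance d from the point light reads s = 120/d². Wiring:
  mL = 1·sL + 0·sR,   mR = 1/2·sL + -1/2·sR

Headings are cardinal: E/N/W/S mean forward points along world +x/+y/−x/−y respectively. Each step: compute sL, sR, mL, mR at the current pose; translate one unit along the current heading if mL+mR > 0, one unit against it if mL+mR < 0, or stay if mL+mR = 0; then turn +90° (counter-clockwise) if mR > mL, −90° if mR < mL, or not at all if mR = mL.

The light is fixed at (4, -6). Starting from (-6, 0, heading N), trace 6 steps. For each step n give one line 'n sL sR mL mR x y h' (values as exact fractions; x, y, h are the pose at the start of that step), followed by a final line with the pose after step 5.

n=0: pose=(-6,0,N); sL=8/15, sR=24/29; mL=8/15, mR=-64/435; mL+mR=56/145 → advance +1; mR−mL=-296/435 → turn -1·90°
n=1: pose=(-6,1,E); sL=12/13, sR=60/37; mL=12/13, mR=-168/481; mL+mR=276/481 → advance +1; mR−mL=-612/481 → turn -1·90°
n=2: pose=(-5,1,S); sL=24/13, sR=120/137; mL=24/13, mR=864/1781; mL+mR=4152/1781 → advance +1; mR−mL=-2424/1781 → turn -1·90°
n=3: pose=(-5,0,W); sL=3/4, sR=15/26; mL=3/4, mR=9/104; mL+mR=87/104 → advance +1; mR−mL=-69/104 → turn -1·90°
n=4: pose=(-6,0,N); sL=8/15, sR=24/29; mL=8/15, mR=-64/435; mL+mR=56/145 → advance +1; mR−mL=-296/435 → turn -1·90°
n=5: pose=(-6,1,E); sL=12/13, sR=60/37; mL=12/13, mR=-168/481; mL+mR=276/481 → advance +1; mR−mL=-612/481 → turn -1·90°

0 8/15 24/29 8/15 -64/435 -6 0 N
1 12/13 60/37 12/13 -168/481 -6 1 E
2 24/13 120/137 24/13 864/1781 -5 1 S
3 3/4 15/26 3/4 9/104 -5 0 W
4 8/15 24/29 8/15 -64/435 -6 0 N
5 12/13 60/37 12/13 -168/481 -6 1 E
final -5 1 S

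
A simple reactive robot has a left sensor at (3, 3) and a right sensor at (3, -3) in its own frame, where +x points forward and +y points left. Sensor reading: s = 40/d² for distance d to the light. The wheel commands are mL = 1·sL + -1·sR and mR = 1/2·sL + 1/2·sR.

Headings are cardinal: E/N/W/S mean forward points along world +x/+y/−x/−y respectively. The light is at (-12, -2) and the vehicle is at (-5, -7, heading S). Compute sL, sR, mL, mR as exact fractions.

left sensor world pos  = (-2, -10); dL² = 164
right sensor world pos = (-8, -10); dR² = 80
sL = 40/164 = 10/41
sR = 40/80 = 1/2
mL = 1·sL + -1·sR = -21/82
mR = 1/2·sL + 1/2·sR = 61/164

10/41 1/2 -21/82 61/164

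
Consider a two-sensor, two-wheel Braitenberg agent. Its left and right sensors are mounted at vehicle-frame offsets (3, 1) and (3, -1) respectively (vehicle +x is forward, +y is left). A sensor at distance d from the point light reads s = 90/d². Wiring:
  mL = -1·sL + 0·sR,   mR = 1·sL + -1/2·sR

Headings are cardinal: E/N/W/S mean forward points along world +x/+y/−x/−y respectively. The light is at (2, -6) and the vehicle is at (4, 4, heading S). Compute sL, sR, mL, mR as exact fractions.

45/29 9/5 -45/29 189/290

left sensor world pos  = (5, 1); dL² = 58
right sensor world pos = (3, 1); dR² = 50
sL = 90/58 = 45/29
sR = 90/50 = 9/5
mL = -1·sL + 0·sR = -45/29
mR = 1·sL + -1/2·sR = 189/290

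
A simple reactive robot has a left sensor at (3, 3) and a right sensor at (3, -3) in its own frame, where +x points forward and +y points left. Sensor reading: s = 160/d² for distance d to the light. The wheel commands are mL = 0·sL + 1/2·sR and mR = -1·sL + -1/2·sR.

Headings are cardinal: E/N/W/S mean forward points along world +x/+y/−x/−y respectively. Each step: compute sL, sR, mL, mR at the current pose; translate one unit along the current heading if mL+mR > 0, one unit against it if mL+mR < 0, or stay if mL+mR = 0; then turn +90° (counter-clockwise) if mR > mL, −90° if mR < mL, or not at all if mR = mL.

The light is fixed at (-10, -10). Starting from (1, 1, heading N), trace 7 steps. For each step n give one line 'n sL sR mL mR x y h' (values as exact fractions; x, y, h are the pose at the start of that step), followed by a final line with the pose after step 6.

n=0: pose=(1,1,N); sL=8/13, sR=20/49; mL=10/49, mR=-522/637; mL+mR=-8/13 → advance -1; mR−mL=-652/637 → turn -1·90°
n=1: pose=(1,0,E); sL=32/73, sR=32/49; mL=16/49, mR=-2736/3577; mL+mR=-32/73 → advance -1; mR−mL=-3904/3577 → turn -1·90°
n=2: pose=(0,0,S); sL=80/109, sR=80/49; mL=40/49, mR=-8280/5341; mL+mR=-80/109 → advance -1; mR−mL=-12640/5341 → turn -1·90°
n=3: pose=(0,1,W); sL=160/113, sR=32/49; mL=16/49, mR=-9648/5537; mL+mR=-160/113 → advance -1; mR−mL=-11456/5537 → turn -1·90°
n=4: pose=(1,1,N); sL=8/13, sR=20/49; mL=10/49, mR=-522/637; mL+mR=-8/13 → advance -1; mR−mL=-652/637 → turn -1·90°
n=5: pose=(1,0,E); sL=32/73, sR=32/49; mL=16/49, mR=-2736/3577; mL+mR=-32/73 → advance -1; mR−mL=-3904/3577 → turn -1·90°
n=6: pose=(0,0,S); sL=80/109, sR=80/49; mL=40/49, mR=-8280/5341; mL+mR=-80/109 → advance -1; mR−mL=-12640/5341 → turn -1·90°

0 8/13 20/49 10/49 -522/637 1 1 N
1 32/73 32/49 16/49 -2736/3577 1 0 E
2 80/109 80/49 40/49 -8280/5341 0 0 S
3 160/113 32/49 16/49 -9648/5537 0 1 W
4 8/13 20/49 10/49 -522/637 1 1 N
5 32/73 32/49 16/49 -2736/3577 1 0 E
6 80/109 80/49 40/49 -8280/5341 0 0 S
final 0 1 W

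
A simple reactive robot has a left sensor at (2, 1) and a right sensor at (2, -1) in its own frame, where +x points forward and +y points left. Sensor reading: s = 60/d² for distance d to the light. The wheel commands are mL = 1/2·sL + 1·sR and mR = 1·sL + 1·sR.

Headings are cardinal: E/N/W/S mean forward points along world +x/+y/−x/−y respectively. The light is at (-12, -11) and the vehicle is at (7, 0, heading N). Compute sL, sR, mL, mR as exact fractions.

60/493 60/569 46650/280517 63720/280517

left sensor world pos  = (6, 2); dL² = 493
right sensor world pos = (8, 2); dR² = 569
sL = 60/493 = 60/493
sR = 60/569 = 60/569
mL = 1/2·sL + 1·sR = 46650/280517
mR = 1·sL + 1·sR = 63720/280517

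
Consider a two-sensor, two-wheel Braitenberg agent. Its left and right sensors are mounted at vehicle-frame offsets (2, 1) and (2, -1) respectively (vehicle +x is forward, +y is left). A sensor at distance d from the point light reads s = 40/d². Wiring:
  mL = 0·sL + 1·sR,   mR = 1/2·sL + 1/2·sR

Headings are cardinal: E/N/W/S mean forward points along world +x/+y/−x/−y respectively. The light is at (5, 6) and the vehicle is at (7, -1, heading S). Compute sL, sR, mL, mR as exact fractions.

4/9 20/41 20/41 172/369

left sensor world pos  = (8, -3); dL² = 90
right sensor world pos = (6, -3); dR² = 82
sL = 40/90 = 4/9
sR = 40/82 = 20/41
mL = 0·sL + 1·sR = 20/41
mR = 1/2·sL + 1/2·sR = 172/369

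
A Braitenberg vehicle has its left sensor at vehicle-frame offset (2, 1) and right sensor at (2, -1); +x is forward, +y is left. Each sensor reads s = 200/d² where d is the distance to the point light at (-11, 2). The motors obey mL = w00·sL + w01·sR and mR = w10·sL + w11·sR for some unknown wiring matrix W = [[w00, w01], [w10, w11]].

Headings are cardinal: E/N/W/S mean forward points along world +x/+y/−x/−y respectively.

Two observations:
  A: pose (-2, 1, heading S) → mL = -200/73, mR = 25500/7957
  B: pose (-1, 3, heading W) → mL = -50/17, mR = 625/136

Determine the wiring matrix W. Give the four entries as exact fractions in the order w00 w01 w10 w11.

0 -1 1 1/2

obs A: pose=(-2,1,S) → sL=200/109, sR=200/73, mL=-200/73, mR=25500/7957
obs B: pose=(-1,3,W) → sL=25/8, sR=50/17, mL=-50/17, mR=625/136
sensor matrix S = [[200/109, 200/73], [25/8, 50/17]]; det S = -428125/135269
solve [mL_A; mL_B] = S·[w00; w01] and [mR_A; mR_B] = S·[w10; w11]:
  w00 = 0, w01 = -1, w10 = 1, w11 = 1/2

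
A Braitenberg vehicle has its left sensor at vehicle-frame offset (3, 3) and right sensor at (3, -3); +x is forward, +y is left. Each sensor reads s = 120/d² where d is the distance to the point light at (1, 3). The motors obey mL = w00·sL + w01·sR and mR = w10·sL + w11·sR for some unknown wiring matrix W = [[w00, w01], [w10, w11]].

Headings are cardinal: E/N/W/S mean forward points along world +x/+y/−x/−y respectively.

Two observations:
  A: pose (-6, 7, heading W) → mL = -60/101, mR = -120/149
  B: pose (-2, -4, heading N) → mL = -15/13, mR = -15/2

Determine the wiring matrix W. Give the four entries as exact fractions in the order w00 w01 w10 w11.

obs A: pose=(-6,7,W) → sL=120/101, sR=120/149, mL=-60/101, mR=-120/149
obs B: pose=(-2,-4,N) → sL=30/13, sR=15/2, mL=-15/13, mR=-15/2
sensor matrix S = [[120/101, 120/149], [30/13, 15/2]]; det S = 1379700/195637
solve [mL_A; mL_B] = S·[w00; w01] and [mR_A; mR_B] = S·[w10; w11]:
  w00 = -1/2, w01 = 0, w10 = 0, w11 = -1

-1/2 0 0 -1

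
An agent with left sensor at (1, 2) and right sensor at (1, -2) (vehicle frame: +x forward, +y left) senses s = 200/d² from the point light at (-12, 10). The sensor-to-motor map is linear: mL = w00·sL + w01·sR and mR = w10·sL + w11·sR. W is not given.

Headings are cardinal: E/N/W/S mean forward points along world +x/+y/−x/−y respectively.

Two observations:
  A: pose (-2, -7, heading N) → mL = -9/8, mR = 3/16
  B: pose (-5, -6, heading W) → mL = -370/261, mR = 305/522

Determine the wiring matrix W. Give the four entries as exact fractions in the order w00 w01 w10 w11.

obs A: pose=(-2,-7,N) → sL=5/8, sR=1/2, mL=-9/8, mR=3/16
obs B: pose=(-5,-6,W) → sL=5/9, sR=25/29, mL=-370/261, mR=305/522
sensor matrix S = [[5/8, 1/2], [5/9, 25/29]]; det S = 545/2088
solve [mL_A; mL_B] = S·[w00; w01] and [mR_A; mR_B] = S·[w10; w11]:
  w00 = -1, w01 = -1, w10 = -1/2, w11 = 1

-1 -1 -1/2 1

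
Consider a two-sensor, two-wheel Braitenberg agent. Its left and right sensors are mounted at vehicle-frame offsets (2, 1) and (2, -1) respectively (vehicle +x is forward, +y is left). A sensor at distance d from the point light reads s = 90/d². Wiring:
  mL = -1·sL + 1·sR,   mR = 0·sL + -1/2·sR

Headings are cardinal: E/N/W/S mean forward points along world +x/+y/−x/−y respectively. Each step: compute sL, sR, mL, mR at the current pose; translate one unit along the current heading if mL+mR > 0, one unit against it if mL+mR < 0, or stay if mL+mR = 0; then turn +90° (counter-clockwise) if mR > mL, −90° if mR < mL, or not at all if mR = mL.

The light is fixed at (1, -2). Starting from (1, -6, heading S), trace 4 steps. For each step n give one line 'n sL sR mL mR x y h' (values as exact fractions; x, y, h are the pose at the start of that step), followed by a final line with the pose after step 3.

n=0: pose=(1,-6,S); sL=90/37, sR=90/37; mL=0, mR=-45/37; mL+mR=-45/37 → advance -1; mR−mL=-45/37 → turn -1·90°
n=1: pose=(1,-5,W); sL=9/2, sR=45/4; mL=27/4, mR=-45/8; mL+mR=9/8 → advance +1; mR−mL=-99/8 → turn -1·90°
n=2: pose=(0,-5,N); sL=18, sR=90; mL=72, mR=-45; mL+mR=27 → advance +1; mR−mL=-117 → turn -1·90°
n=3: pose=(0,-4,E); sL=45, sR=9; mL=-36, mR=-9/2; mL+mR=-81/2 → advance -1; mR−mL=63/2 → turn +1·90°

0 90/37 90/37 0 -45/37 1 -6 S
1 9/2 45/4 27/4 -45/8 1 -5 W
2 18 90 72 -45 0 -5 N
3 45 9 -36 -9/2 0 -4 E
final -1 -4 N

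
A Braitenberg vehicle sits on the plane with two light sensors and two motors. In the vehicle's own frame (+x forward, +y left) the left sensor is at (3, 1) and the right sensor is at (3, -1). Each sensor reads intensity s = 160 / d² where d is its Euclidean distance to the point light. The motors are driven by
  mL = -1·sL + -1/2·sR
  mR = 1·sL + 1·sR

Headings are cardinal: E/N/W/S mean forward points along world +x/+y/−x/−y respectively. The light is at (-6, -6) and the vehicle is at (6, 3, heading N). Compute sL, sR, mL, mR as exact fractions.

32/53 160/313 -14256/16589 18496/16589

left sensor world pos  = (5, 6); dL² = 265
right sensor world pos = (7, 6); dR² = 313
sL = 160/265 = 32/53
sR = 160/313 = 160/313
mL = -1·sL + -1/2·sR = -14256/16589
mR = 1·sL + 1·sR = 18496/16589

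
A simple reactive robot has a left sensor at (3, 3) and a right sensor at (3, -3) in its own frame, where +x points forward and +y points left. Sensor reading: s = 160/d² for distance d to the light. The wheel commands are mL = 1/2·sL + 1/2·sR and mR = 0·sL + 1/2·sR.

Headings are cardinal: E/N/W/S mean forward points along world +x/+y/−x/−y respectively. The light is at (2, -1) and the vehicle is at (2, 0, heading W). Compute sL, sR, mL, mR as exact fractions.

160/13 32/5 608/65 16/5

left sensor world pos  = (-1, -3); dL² = 13
right sensor world pos = (-1, 3); dR² = 25
sL = 160/13 = 160/13
sR = 160/25 = 32/5
mL = 1/2·sL + 1/2·sR = 608/65
mR = 0·sL + 1/2·sR = 16/5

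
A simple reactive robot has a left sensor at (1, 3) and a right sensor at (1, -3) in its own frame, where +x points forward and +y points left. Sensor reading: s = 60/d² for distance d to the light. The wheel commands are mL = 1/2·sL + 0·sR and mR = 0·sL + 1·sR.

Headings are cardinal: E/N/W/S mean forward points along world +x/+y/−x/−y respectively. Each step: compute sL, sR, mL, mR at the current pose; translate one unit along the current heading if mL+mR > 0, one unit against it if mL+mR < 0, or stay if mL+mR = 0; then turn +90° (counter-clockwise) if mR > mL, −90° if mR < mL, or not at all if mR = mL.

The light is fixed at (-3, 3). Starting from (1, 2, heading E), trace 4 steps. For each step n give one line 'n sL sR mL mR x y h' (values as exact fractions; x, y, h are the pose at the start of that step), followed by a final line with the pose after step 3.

n=0: pose=(1,2,E); sL=60/29, sR=60/41; mL=30/29, mR=60/41; mL+mR=2970/1189 → advance +1; mR−mL=510/1189 → turn +1·90°
n=1: pose=(2,2,N); sL=15, sR=15/16; mL=15/2, mR=15/16; mL+mR=135/16 → advance +1; mR−mL=-105/16 → turn -1·90°
n=2: pose=(2,3,E); sL=4/3, sR=4/3; mL=2/3, mR=4/3; mL+mR=2 → advance +1; mR−mL=2/3 → turn +1·90°
n=3: pose=(3,3,N); sL=6, sR=30/41; mL=3, mR=30/41; mL+mR=153/41 → advance +1; mR−mL=-93/41 → turn -1·90°

0 60/29 60/41 30/29 60/41 1 2 E
1 15 15/16 15/2 15/16 2 2 N
2 4/3 4/3 2/3 4/3 2 3 E
3 6 30/41 3 30/41 3 3 N
final 3 4 E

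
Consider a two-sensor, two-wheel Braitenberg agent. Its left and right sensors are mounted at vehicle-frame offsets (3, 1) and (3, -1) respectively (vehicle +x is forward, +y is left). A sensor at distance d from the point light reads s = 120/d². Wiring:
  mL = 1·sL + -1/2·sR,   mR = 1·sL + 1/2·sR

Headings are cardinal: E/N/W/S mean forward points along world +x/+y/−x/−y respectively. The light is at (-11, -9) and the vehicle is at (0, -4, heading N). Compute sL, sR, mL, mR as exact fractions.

30/41 15/26 945/2132 2175/2132

left sensor world pos  = (-1, -1); dL² = 164
right sensor world pos = (1, -1); dR² = 208
sL = 120/164 = 30/41
sR = 120/208 = 15/26
mL = 1·sL + -1/2·sR = 945/2132
mR = 1·sL + 1/2·sR = 2175/2132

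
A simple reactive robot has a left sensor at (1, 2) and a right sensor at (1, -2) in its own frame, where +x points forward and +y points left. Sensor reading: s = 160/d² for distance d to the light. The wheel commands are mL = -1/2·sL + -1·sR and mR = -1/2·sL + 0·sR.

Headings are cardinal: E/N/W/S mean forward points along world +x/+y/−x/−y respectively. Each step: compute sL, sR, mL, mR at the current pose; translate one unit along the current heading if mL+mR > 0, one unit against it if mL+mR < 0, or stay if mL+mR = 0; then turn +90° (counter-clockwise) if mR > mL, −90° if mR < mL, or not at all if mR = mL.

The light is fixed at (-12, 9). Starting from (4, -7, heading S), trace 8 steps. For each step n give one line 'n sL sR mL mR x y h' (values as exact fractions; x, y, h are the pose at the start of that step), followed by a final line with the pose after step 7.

0 160/613 32/97 -27376/59461 -80/613 4 -7 S
1 80/229 80/289 -29880/66181 -40/229 4 -6 E
2 32/73 32/97 -3888/7081 -16/73 3 -6 N
3 4/13 20/49 -358/637 -2/13 3 -7 W
4 160/613 32/97 -27376/59461 -80/613 4 -7 S
5 80/229 80/289 -29880/66181 -40/229 4 -6 E
6 32/73 32/97 -3888/7081 -16/73 3 -6 N
7 4/13 20/49 -358/637 -2/13 3 -7 W
final 4 -7 S

n=0: pose=(4,-7,S); sL=160/613, sR=32/97; mL=-27376/59461, mR=-80/613; mL+mR=-35136/59461 → advance -1; mR−mL=32/97 → turn +1·90°
n=1: pose=(4,-6,E); sL=80/229, sR=80/289; mL=-29880/66181, mR=-40/229; mL+mR=-41440/66181 → advance -1; mR−mL=80/289 → turn +1·90°
n=2: pose=(3,-6,N); sL=32/73, sR=32/97; mL=-3888/7081, mR=-16/73; mL+mR=-5440/7081 → advance -1; mR−mL=32/97 → turn +1·90°
n=3: pose=(3,-7,W); sL=4/13, sR=20/49; mL=-358/637, mR=-2/13; mL+mR=-456/637 → advance -1; mR−mL=20/49 → turn +1·90°
n=4: pose=(4,-7,S); sL=160/613, sR=32/97; mL=-27376/59461, mR=-80/613; mL+mR=-35136/59461 → advance -1; mR−mL=32/97 → turn +1·90°
n=5: pose=(4,-6,E); sL=80/229, sR=80/289; mL=-29880/66181, mR=-40/229; mL+mR=-41440/66181 → advance -1; mR−mL=80/289 → turn +1·90°
n=6: pose=(3,-6,N); sL=32/73, sR=32/97; mL=-3888/7081, mR=-16/73; mL+mR=-5440/7081 → advance -1; mR−mL=32/97 → turn +1·90°
n=7: pose=(3,-7,W); sL=4/13, sR=20/49; mL=-358/637, mR=-2/13; mL+mR=-456/637 → advance -1; mR−mL=20/49 → turn +1·90°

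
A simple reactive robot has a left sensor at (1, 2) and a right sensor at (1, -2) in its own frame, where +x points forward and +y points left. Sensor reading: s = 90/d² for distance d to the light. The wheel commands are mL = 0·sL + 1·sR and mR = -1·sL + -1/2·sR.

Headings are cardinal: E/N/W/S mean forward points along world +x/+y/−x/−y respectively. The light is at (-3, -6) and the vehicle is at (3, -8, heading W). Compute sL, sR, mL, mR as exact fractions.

left sensor world pos  = (2, -10); dL² = 41
right sensor world pos = (2, -6); dR² = 25
sL = 90/41 = 90/41
sR = 90/25 = 18/5
mL = 0·sL + 1·sR = 18/5
mR = -1·sL + -1/2·sR = -819/205

90/41 18/5 18/5 -819/205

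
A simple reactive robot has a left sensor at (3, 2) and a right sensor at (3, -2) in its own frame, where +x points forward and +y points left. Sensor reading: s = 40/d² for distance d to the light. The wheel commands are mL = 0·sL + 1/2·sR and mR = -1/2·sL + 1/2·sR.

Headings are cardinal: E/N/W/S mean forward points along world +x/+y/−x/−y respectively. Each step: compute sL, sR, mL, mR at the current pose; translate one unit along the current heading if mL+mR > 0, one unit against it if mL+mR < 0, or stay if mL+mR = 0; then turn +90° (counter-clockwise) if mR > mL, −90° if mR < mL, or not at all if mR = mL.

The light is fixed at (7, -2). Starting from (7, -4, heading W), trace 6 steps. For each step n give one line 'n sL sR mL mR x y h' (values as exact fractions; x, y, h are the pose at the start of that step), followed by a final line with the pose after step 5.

n=0: pose=(7,-4,W); sL=8/5, sR=40/9; mL=20/9, mR=64/45; mL+mR=164/45 → advance +1; mR−mL=-4/5 → turn -1·90°
n=1: pose=(6,-4,N); sL=4, sR=20; mL=10, mR=8; mL+mR=18 → advance +1; mR−mL=-2 → turn -1·90°
n=2: pose=(6,-3,E); sL=8, sR=40/13; mL=20/13, mR=-32/13; mL+mR=-12/13 → advance -1; mR−mL=-4 → turn -1·90°
n=3: pose=(5,-3,S); sL=5/2, sR=5/4; mL=5/8, mR=-5/8; mL+mR=0 → advance +0; mR−mL=-5/4 → turn -1·90°
n=4: pose=(5,-3,W); sL=20/17, sR=20/13; mL=10/13, mR=40/221; mL+mR=210/221 → advance +1; mR−mL=-10/17 → turn -1·90°
n=5: pose=(4,-3,N); sL=40/29, sR=8; mL=4, mR=96/29; mL+mR=212/29 → advance +1; mR−mL=-20/29 → turn -1·90°

0 8/5 40/9 20/9 64/45 7 -4 W
1 4 20 10 8 6 -4 N
2 8 40/13 20/13 -32/13 6 -3 E
3 5/2 5/4 5/8 -5/8 5 -3 S
4 20/17 20/13 10/13 40/221 5 -3 W
5 40/29 8 4 96/29 4 -3 N
final 4 -2 E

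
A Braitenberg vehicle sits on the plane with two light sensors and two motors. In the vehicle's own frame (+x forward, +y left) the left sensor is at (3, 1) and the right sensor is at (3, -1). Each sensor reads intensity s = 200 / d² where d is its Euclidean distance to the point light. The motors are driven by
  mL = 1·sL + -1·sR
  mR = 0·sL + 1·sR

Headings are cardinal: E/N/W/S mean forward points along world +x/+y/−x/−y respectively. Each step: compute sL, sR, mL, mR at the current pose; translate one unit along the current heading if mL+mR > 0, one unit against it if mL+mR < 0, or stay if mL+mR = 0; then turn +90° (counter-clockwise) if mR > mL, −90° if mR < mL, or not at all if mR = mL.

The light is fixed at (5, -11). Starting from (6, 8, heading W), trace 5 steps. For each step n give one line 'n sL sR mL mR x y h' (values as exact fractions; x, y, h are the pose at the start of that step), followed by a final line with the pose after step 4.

0 25/41 50/101 475/4141 50/101 6 8 W
1 200/257 200/257 0 200/257 5 8 S
2 20/37 100/149 -720/5513 100/149 5 7 E
3 200/441 40/89 160/39249 40/89 6 7 N
4 25/41 50/101 475/4141 50/101 6 8 W
final 5 8 S

n=0: pose=(6,8,W); sL=25/41, sR=50/101; mL=475/4141, mR=50/101; mL+mR=25/41 → advance +1; mR−mL=1575/4141 → turn +1·90°
n=1: pose=(5,8,S); sL=200/257, sR=200/257; mL=0, mR=200/257; mL+mR=200/257 → advance +1; mR−mL=200/257 → turn +1·90°
n=2: pose=(5,7,E); sL=20/37, sR=100/149; mL=-720/5513, mR=100/149; mL+mR=20/37 → advance +1; mR−mL=4420/5513 → turn +1·90°
n=3: pose=(6,7,N); sL=200/441, sR=40/89; mL=160/39249, mR=40/89; mL+mR=200/441 → advance +1; mR−mL=17480/39249 → turn +1·90°
n=4: pose=(6,8,W); sL=25/41, sR=50/101; mL=475/4141, mR=50/101; mL+mR=25/41 → advance +1; mR−mL=1575/4141 → turn +1·90°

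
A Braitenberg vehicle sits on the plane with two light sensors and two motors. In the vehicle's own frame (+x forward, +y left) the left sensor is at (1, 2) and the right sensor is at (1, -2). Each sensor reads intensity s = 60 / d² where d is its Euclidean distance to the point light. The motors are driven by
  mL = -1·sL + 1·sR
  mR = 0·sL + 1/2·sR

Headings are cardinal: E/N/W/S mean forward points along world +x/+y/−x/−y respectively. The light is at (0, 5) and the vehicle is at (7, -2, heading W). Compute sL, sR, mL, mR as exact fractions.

20/39 60/61 1120/2379 30/61

left sensor world pos  = (6, -4); dL² = 117
right sensor world pos = (6, 0); dR² = 61
sL = 60/117 = 20/39
sR = 60/61 = 60/61
mL = -1·sL + 1·sR = 1120/2379
mR = 0·sL + 1/2·sR = 30/61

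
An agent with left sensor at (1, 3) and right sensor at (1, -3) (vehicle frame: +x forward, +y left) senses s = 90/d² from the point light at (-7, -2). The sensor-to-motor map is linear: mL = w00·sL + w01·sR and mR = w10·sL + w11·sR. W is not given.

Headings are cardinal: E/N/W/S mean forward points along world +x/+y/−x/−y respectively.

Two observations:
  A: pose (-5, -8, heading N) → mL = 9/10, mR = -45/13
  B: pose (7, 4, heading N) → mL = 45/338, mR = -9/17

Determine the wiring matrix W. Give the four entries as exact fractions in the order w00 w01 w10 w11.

0 1/2 -1 0

obs A: pose=(-5,-8,N) → sL=45/13, sR=9/5, mL=9/10, mR=-45/13
obs B: pose=(7,4,N) → sL=9/17, sR=45/169, mL=45/338, mR=-9/17
sensor matrix S = [[45/13, 9/5], [9/17, 45/169]]; det S = -5832/186745
solve [mL_A; mL_B] = S·[w00; w01] and [mR_A; mR_B] = S·[w10; w11]:
  w00 = 0, w01 = 1/2, w10 = -1, w11 = 0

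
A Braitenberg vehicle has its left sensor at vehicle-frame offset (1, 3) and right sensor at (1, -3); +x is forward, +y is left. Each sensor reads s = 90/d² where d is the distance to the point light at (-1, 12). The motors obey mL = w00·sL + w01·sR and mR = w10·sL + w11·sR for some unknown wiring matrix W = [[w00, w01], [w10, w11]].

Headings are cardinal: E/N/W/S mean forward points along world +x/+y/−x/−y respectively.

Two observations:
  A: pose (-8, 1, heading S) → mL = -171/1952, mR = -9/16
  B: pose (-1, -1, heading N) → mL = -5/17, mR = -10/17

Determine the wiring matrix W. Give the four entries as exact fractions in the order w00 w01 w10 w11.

1/2 -1 -1 0

obs A: pose=(-8,1,S) → sL=9/16, sR=45/122, mL=-171/1952, mR=-9/16
obs B: pose=(-1,-1,N) → sL=10/17, sR=10/17, mL=-5/17, mR=-10/17
sensor matrix S = [[9/16, 45/122], [10/17, 10/17]]; det S = 945/8296
solve [mL_A; mL_B] = S·[w00; w01] and [mR_A; mR_B] = S·[w10; w11]:
  w00 = 1/2, w01 = -1, w10 = -1, w11 = 0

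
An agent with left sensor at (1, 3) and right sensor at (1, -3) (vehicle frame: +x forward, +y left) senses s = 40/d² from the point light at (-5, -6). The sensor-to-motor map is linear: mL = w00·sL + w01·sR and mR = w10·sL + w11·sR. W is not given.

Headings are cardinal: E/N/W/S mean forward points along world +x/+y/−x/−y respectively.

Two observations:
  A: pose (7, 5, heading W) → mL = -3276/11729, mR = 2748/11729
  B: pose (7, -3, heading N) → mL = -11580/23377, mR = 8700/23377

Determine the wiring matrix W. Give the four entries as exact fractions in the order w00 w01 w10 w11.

obs A: pose=(7,5,W) → sL=8/37, sR=40/317, mL=-3276/11729, mR=2748/11729
obs B: pose=(7,-3,N) → sL=40/97, sR=40/241, mL=-11580/23377, mR=8700/23377
sensor matrix S = [[8/37, 40/317], [40/97, 40/241]]; det S = -4427520/274188833
solve [mL_A; mL_B] = S·[w00; w01] and [mR_A; mR_B] = S·[w10; w11]:
  w00 = -1, w01 = -1/2, w10 = 1/2, w11 = 1

-1 -1/2 1/2 1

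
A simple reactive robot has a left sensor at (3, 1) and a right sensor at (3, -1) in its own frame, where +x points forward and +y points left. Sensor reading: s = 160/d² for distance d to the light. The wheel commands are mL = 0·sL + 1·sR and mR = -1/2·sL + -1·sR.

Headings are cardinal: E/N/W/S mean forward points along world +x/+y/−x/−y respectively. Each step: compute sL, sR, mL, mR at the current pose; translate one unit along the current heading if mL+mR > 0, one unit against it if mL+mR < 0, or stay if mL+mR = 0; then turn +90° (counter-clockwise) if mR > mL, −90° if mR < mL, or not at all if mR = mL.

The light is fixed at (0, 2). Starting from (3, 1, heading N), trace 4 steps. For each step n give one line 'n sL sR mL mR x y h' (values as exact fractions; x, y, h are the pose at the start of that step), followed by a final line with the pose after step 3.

n=0: pose=(3,1,N); sL=20, sR=8; mL=8, mR=-18; mL+mR=-10 → advance -1; mR−mL=-26 → turn -1·90°
n=1: pose=(3,0,E); sL=160/37, sR=32/9; mL=32/9, mR=-1904/333; mL+mR=-80/37 → advance -1; mR−mL=-3088/333 → turn -1·90°
n=2: pose=(2,0,S); sL=80/17, sR=80/13; mL=80/13, mR=-1880/221; mL+mR=-40/17 → advance -1; mR−mL=-3240/221 → turn -1·90°
n=3: pose=(2,1,W); sL=32, sR=160; mL=160, mR=-176; mL+mR=-16 → advance -1; mR−mL=-336 → turn -1·90°

0 20 8 8 -18 3 1 N
1 160/37 32/9 32/9 -1904/333 3 0 E
2 80/17 80/13 80/13 -1880/221 2 0 S
3 32 160 160 -176 2 1 W
final 3 1 N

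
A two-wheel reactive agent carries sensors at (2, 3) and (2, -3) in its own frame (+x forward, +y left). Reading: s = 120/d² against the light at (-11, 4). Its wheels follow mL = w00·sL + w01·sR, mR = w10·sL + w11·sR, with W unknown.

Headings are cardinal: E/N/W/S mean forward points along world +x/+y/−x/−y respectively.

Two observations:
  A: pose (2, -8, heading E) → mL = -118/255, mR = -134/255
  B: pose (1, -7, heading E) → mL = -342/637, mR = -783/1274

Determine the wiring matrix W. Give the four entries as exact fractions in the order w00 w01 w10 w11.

obs A: pose=(2,-8,E) → sL=20/51, sR=4/15, mL=-118/255, mR=-134/255
obs B: pose=(1,-7,E) → sL=6/13, sR=15/49, mL=-342/637, mR=-783/1274
sensor matrix S = [[20/51, 4/15], [6/13, 15/49]]; det S = -164/54145
solve [mL_A; mL_B] = S·[w00; w01] and [mR_A; mR_B] = S·[w10; w11]:
  w00 = -1/2, w01 = -1, w10 = -1, w11 = -1/2

-1/2 -1 -1 -1/2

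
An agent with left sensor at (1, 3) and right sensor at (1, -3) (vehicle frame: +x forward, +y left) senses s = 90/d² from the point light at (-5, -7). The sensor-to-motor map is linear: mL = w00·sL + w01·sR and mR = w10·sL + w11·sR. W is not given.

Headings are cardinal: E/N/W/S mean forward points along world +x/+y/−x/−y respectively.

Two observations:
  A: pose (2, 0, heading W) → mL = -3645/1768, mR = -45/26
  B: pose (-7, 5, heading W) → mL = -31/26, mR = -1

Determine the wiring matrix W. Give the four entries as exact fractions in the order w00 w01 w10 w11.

-1 -1/2 -1 0

obs A: pose=(2,0,W) → sL=45/26, sR=45/68, mL=-3645/1768, mR=-45/26
obs B: pose=(-7,5,W) → sL=1, sR=5/13, mL=-31/26, mR=-1
sensor matrix S = [[45/26, 45/68], [1, 5/13]]; det S = 45/11492
solve [mL_A; mL_B] = S·[w00; w01] and [mR_A; mR_B] = S·[w10; w11]:
  w00 = -1, w01 = -1/2, w10 = -1, w11 = 0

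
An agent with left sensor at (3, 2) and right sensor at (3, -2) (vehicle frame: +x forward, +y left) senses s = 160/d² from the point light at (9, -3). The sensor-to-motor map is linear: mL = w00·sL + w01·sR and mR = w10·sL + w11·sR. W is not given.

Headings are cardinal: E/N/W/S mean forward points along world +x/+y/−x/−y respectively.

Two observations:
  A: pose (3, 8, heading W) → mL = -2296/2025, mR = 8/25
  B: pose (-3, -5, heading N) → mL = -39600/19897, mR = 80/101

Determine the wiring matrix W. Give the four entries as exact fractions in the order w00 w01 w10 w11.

obs A: pose=(3,8,W) → sL=80/81, sR=16/25, mL=-2296/2025, mR=8/25
obs B: pose=(-3,-5,N) → sL=160/197, sR=160/101, mL=-39600/19897, mR=80/101
sensor matrix S = [[80/81, 16/25], [160/197, 160/101]]; det S = 8419328/8058285
solve [mL_A; mL_B] = S·[w00; w01] and [mR_A; mR_B] = S·[w10; w11]:
  w00 = -1/2, w01 = -1, w10 = 0, w11 = 1/2

-1/2 -1 0 1/2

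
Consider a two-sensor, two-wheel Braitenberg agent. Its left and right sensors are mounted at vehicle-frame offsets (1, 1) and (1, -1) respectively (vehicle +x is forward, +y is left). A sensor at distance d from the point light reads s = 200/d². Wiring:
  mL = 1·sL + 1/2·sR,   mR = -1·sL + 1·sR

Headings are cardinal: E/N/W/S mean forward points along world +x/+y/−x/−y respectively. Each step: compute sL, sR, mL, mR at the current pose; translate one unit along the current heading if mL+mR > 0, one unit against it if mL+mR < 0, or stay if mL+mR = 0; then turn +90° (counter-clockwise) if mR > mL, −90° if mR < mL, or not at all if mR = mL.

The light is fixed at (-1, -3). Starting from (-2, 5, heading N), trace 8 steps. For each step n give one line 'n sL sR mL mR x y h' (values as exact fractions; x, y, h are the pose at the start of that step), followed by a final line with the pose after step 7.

n=0: pose=(-2,5,N); sL=40/17, sR=200/81; mL=4940/1377, mR=160/1377; mL+mR=100/27 → advance +1; mR−mL=-4780/1377 → turn -1·90°
n=1: pose=(-2,6,E); sL=2, sR=25/8; mL=57/16, mR=9/8; mL+mR=75/16 → advance +1; mR−mL=-39/16 → turn -1·90°
n=2: pose=(-1,6,S); sL=40/13, sR=40/13; mL=60/13, mR=0; mL+mR=60/13 → advance +1; mR−mL=-60/13 → turn -1·90°
n=3: pose=(-1,5,W); sL=4, sR=100/41; mL=214/41, mR=-64/41; mL+mR=150/41 → advance +1; mR−mL=-278/41 → turn -1·90°
n=4: pose=(-2,5,N); sL=40/17, sR=200/81; mL=4940/1377, mR=160/1377; mL+mR=100/27 → advance +1; mR−mL=-4780/1377 → turn -1·90°
n=5: pose=(-2,6,E); sL=2, sR=25/8; mL=57/16, mR=9/8; mL+mR=75/16 → advance +1; mR−mL=-39/16 → turn -1·90°
n=6: pose=(-1,6,S); sL=40/13, sR=40/13; mL=60/13, mR=0; mL+mR=60/13 → advance +1; mR−mL=-60/13 → turn -1·90°
n=7: pose=(-1,5,W); sL=4, sR=100/41; mL=214/41, mR=-64/41; mL+mR=150/41 → advance +1; mR−mL=-278/41 → turn -1·90°

0 40/17 200/81 4940/1377 160/1377 -2 5 N
1 2 25/8 57/16 9/8 -2 6 E
2 40/13 40/13 60/13 0 -1 6 S
3 4 100/41 214/41 -64/41 -1 5 W
4 40/17 200/81 4940/1377 160/1377 -2 5 N
5 2 25/8 57/16 9/8 -2 6 E
6 40/13 40/13 60/13 0 -1 6 S
7 4 100/41 214/41 -64/41 -1 5 W
final -2 5 N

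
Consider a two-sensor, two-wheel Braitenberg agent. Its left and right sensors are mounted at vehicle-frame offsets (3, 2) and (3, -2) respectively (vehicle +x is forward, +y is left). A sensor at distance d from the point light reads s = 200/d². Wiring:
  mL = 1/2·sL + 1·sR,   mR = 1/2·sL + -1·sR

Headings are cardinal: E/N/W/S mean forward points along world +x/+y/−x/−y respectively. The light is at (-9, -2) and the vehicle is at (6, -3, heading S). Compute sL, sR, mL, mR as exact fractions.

40/61 40/37 3180/2257 -1700/2257

left sensor world pos  = (8, -6); dL² = 305
right sensor world pos = (4, -6); dR² = 185
sL = 200/305 = 40/61
sR = 200/185 = 40/37
mL = 1/2·sL + 1·sR = 3180/2257
mR = 1/2·sL + -1·sR = -1700/2257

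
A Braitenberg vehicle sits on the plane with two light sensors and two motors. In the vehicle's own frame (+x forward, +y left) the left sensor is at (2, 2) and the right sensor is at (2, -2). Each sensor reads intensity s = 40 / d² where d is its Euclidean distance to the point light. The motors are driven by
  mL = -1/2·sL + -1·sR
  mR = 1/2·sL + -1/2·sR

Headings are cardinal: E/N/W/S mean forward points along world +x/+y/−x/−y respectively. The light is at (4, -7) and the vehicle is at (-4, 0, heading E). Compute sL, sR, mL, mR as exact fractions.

left sensor world pos  = (-2, 2); dL² = 117
right sensor world pos = (-2, -2); dR² = 61
sL = 40/117 = 40/117
sR = 40/61 = 40/61
mL = -1/2·sL + -1·sR = -5900/7137
mR = 1/2·sL + -1/2·sR = -1120/7137

40/117 40/61 -5900/7137 -1120/7137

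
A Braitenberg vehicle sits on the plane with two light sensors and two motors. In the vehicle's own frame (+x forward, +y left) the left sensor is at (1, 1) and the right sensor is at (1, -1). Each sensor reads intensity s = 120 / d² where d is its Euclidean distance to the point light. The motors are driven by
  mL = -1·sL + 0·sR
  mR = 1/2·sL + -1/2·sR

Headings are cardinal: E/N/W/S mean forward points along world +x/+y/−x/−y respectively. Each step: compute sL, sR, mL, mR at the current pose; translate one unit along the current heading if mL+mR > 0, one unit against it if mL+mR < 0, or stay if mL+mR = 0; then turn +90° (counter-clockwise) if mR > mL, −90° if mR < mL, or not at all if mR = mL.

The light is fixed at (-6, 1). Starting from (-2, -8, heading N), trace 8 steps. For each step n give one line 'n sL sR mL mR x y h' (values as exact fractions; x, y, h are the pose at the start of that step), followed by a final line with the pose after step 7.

0 120/73 120/89 -120/73 960/6497 -2 -8 N
1 12/13 4/3 -12/13 -8/39 -2 -9 W
2 120/157 120/137 -120/157 -1200/21509 -1 -9 S
3 6/5 15/17 -6/5 27/170 -1 -8 E
4 120/73 120/89 -120/73 960/6497 -2 -8 N
5 12/13 4/3 -12/13 -8/39 -2 -9 W
6 120/157 120/137 -120/157 -1200/21509 -1 -9 S
7 6/5 15/17 -6/5 27/170 -1 -8 E
final -2 -8 N

n=0: pose=(-2,-8,N); sL=120/73, sR=120/89; mL=-120/73, mR=960/6497; mL+mR=-9720/6497 → advance -1; mR−mL=11640/6497 → turn +1·90°
n=1: pose=(-2,-9,W); sL=12/13, sR=4/3; mL=-12/13, mR=-8/39; mL+mR=-44/39 → advance -1; mR−mL=28/39 → turn +1·90°
n=2: pose=(-1,-9,S); sL=120/157, sR=120/137; mL=-120/157, mR=-1200/21509; mL+mR=-17640/21509 → advance -1; mR−mL=15240/21509 → turn +1·90°
n=3: pose=(-1,-8,E); sL=6/5, sR=15/17; mL=-6/5, mR=27/170; mL+mR=-177/170 → advance -1; mR−mL=231/170 → turn +1·90°
n=4: pose=(-2,-8,N); sL=120/73, sR=120/89; mL=-120/73, mR=960/6497; mL+mR=-9720/6497 → advance -1; mR−mL=11640/6497 → turn +1·90°
n=5: pose=(-2,-9,W); sL=12/13, sR=4/3; mL=-12/13, mR=-8/39; mL+mR=-44/39 → advance -1; mR−mL=28/39 → turn +1·90°
n=6: pose=(-1,-9,S); sL=120/157, sR=120/137; mL=-120/157, mR=-1200/21509; mL+mR=-17640/21509 → advance -1; mR−mL=15240/21509 → turn +1·90°
n=7: pose=(-1,-8,E); sL=6/5, sR=15/17; mL=-6/5, mR=27/170; mL+mR=-177/170 → advance -1; mR−mL=231/170 → turn +1·90°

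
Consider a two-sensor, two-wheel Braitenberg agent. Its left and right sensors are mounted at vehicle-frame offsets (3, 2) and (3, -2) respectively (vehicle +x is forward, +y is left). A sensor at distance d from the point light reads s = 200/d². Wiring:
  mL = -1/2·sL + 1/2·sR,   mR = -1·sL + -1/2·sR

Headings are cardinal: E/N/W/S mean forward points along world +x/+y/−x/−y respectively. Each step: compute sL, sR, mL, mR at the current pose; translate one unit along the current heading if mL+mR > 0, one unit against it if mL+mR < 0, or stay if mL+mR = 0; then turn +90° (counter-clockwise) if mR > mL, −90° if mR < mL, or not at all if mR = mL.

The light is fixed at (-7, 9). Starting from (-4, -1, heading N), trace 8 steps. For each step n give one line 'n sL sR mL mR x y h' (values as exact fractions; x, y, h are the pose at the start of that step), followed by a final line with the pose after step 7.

n=0: pose=(-4,-1,N); sL=4, sR=100/37; mL=-24/37, mR=-198/37; mL+mR=-6 → advance -1; mR−mL=-174/37 → turn -1·90°
n=1: pose=(-4,-2,E); sL=200/117, sR=40/41; mL=-1760/4797, mR=-10540/4797; mL+mR=-100/39 → advance -1; mR−mL=-8780/4797 → turn -1·90°
n=2: pose=(-5,-2,S); sL=50/53, sR=50/49; mL=100/2597, mR=-3775/2597; mL+mR=-75/53 → advance -1; mR−mL=-3875/2597 → turn -1·90°
n=3: pose=(-5,-1,W); sL=40/29, sR=40/13; mL=320/377, mR=-1100/377; mL+mR=-60/29 → advance -1; mR−mL=-1420/377 → turn -1·90°
n=4: pose=(-4,-1,N); sL=4, sR=100/37; mL=-24/37, mR=-198/37; mL+mR=-6 → advance -1; mR−mL=-174/37 → turn -1·90°
n=5: pose=(-4,-2,E); sL=200/117, sR=40/41; mL=-1760/4797, mR=-10540/4797; mL+mR=-100/39 → advance -1; mR−mL=-8780/4797 → turn -1·90°
n=6: pose=(-5,-2,S); sL=50/53, sR=50/49; mL=100/2597, mR=-3775/2597; mL+mR=-75/53 → advance -1; mR−mL=-3875/2597 → turn -1·90°
n=7: pose=(-5,-1,W); sL=40/29, sR=40/13; mL=320/377, mR=-1100/377; mL+mR=-60/29 → advance -1; mR−mL=-1420/377 → turn -1·90°

0 4 100/37 -24/37 -198/37 -4 -1 N
1 200/117 40/41 -1760/4797 -10540/4797 -4 -2 E
2 50/53 50/49 100/2597 -3775/2597 -5 -2 S
3 40/29 40/13 320/377 -1100/377 -5 -1 W
4 4 100/37 -24/37 -198/37 -4 -1 N
5 200/117 40/41 -1760/4797 -10540/4797 -4 -2 E
6 50/53 50/49 100/2597 -3775/2597 -5 -2 S
7 40/29 40/13 320/377 -1100/377 -5 -1 W
final -4 -1 N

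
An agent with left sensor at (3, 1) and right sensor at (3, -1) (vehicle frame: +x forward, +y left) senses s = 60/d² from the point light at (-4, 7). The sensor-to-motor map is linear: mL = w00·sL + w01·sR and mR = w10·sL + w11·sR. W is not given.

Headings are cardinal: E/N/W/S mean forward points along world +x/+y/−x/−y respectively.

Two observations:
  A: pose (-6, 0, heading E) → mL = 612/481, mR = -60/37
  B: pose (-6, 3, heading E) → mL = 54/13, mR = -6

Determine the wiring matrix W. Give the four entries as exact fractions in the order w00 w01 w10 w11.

1/2 1/2 -1 0

obs A: pose=(-6,0,E) → sL=60/37, sR=12/13, mL=612/481, mR=-60/37
obs B: pose=(-6,3,E) → sL=6, sR=30/13, mL=54/13, mR=-6
sensor matrix S = [[60/37, 12/13], [6, 30/13]]; det S = -864/481
solve [mL_A; mL_B] = S·[w00; w01] and [mR_A; mR_B] = S·[w10; w11]:
  w00 = 1/2, w01 = 1/2, w10 = -1, w11 = 0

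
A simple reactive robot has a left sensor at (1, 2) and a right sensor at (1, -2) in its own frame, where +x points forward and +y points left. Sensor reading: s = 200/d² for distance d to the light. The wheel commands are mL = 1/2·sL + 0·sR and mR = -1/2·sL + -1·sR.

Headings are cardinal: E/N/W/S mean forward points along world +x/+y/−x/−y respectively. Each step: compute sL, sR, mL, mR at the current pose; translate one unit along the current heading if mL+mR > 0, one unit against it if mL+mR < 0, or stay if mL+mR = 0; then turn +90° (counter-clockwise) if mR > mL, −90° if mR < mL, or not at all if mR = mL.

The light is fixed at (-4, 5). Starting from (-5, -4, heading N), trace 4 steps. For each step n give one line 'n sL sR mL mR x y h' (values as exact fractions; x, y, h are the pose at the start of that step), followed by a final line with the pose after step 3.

0 200/73 40/13 100/73 -4220/949 -5 -4 N
1 25/8 25/18 25/16 -425/144 -5 -5 E
2 200/121 200/137 100/121 -37900/16577 -6 -5 S
3 20/13 100/29 10/13 -1590/377 -6 -4 W
final -5 -4 N

n=0: pose=(-5,-4,N); sL=200/73, sR=40/13; mL=100/73, mR=-4220/949; mL+mR=-40/13 → advance -1; mR−mL=-5520/949 → turn -1·90°
n=1: pose=(-5,-5,E); sL=25/8, sR=25/18; mL=25/16, mR=-425/144; mL+mR=-25/18 → advance -1; mR−mL=-325/72 → turn -1·90°
n=2: pose=(-6,-5,S); sL=200/121, sR=200/137; mL=100/121, mR=-37900/16577; mL+mR=-200/137 → advance -1; mR−mL=-51600/16577 → turn -1·90°
n=3: pose=(-6,-4,W); sL=20/13, sR=100/29; mL=10/13, mR=-1590/377; mL+mR=-100/29 → advance -1; mR−mL=-1880/377 → turn -1·90°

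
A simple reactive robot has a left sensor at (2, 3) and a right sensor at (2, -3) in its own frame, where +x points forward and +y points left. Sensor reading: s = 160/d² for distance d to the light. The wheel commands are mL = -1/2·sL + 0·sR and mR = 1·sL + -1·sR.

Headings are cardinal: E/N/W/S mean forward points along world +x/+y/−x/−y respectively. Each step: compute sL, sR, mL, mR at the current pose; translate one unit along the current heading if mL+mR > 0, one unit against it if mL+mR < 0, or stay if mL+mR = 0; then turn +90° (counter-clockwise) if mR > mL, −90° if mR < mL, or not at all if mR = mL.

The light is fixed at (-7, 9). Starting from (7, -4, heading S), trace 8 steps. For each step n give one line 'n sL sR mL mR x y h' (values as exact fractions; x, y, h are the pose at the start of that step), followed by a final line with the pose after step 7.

n=0: pose=(7,-4,S); sL=80/257, sR=80/173; mL=-40/257, mR=-6720/44461; mL+mR=-13640/44461 → advance -1; mR−mL=200/44461 → turn +1·90°
n=1: pose=(7,-3,E); sL=160/337, sR=160/481; mL=-80/337, mR=23040/162097; mL+mR=-15440/162097 → advance -1; mR−mL=61520/162097 → turn +1·90°
n=2: pose=(6,-3,N); sL=4/5, sR=40/89; mL=-2/5, mR=156/445; mL+mR=-22/445 → advance -1; mR−mL=334/445 → turn +1·90°
n=3: pose=(6,-4,W); sL=160/377, sR=160/221; mL=-80/377, mR=-1920/6409; mL+mR=-3280/6409 → advance -1; mR−mL=-560/6409 → turn -1·90°
n=4: pose=(7,-4,N); sL=80/121, sR=16/41; mL=-40/121, mR=1344/4961; mL+mR=-296/4961 → advance -1; mR−mL=2984/4961 → turn +1·90°
n=5: pose=(7,-5,W); sL=160/433, sR=32/53; mL=-80/433, mR=-5376/22949; mL+mR=-9616/22949 → advance -1; mR−mL=-1136/22949 → turn -1·90°
n=6: pose=(8,-5,N); sL=5/9, sR=40/117; mL=-5/18, mR=25/117; mL+mR=-5/78 → advance -1; mR−mL=115/234 → turn +1·90°
n=7: pose=(8,-6,W); sL=160/493, sR=160/313; mL=-80/493, mR=-28800/154309; mL+mR=-53840/154309 → advance -1; mR−mL=-3760/154309 → turn -1·90°

0 80/257 80/173 -40/257 -6720/44461 7 -4 S
1 160/337 160/481 -80/337 23040/162097 7 -3 E
2 4/5 40/89 -2/5 156/445 6 -3 N
3 160/377 160/221 -80/377 -1920/6409 6 -4 W
4 80/121 16/41 -40/121 1344/4961 7 -4 N
5 160/433 32/53 -80/433 -5376/22949 7 -5 W
6 5/9 40/117 -5/18 25/117 8 -5 N
7 160/493 160/313 -80/493 -28800/154309 8 -6 W
final 9 -6 N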